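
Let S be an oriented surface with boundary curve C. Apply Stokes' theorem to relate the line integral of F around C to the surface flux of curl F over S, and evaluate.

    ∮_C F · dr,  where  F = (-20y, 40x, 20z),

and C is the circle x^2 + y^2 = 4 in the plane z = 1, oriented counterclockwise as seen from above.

Let S be the flat disk x^2 + y^2 ≤ 4 in the plane z = 1, with upward unit normal n̂ = ẑ. By Stokes' theorem,

    ∮_C F · dr = ∬_S (∇ × F) · n̂ dS = ∬_D (curl F)_z dA,

where D is the disk x^2 + y^2 ≤ 4.

Compute the curl of F = (-20y, 40x, 20z):
    (∇ × F)_x = ∂F_z/∂y - ∂F_y/∂z = 0,
    (∇ × F)_y = ∂F_x/∂z - ∂F_z/∂x = 0,
    (∇ × F)_z = ∂F_y/∂x - ∂F_x/∂y = 60.

On z = 1, (curl F)_z = 60.

Convert to polar (x = r cos θ, y = r sin θ, dA = r dr dθ); the integrand becomes 60, so

    ∬_D (curl F)_z dA = ∫_0^{2π} ∫_0^{2} (60) · r dr dθ.

Inner (r from 0 to 2): 120.
Outer (θ from 0 to 2π): 240π.

Therefore ∮_C F · dr = 240π.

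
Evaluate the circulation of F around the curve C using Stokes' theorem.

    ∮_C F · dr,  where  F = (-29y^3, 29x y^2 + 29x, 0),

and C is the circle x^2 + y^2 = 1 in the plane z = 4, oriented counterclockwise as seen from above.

Let S be the flat disk x^2 + y^2 ≤ 1 in the plane z = 4, with upward unit normal n̂ = ẑ. By Stokes' theorem,

    ∮_C F · dr = ∬_S (∇ × F) · n̂ dS = ∬_D (curl F)_z dA,

where D is the disk x^2 + y^2 ≤ 1.

Compute the curl of F = (-29y^3, 29x y^2 + 29x, 0):
    (∇ × F)_x = ∂F_z/∂y - ∂F_y/∂z = 0,
    (∇ × F)_y = ∂F_x/∂z - ∂F_z/∂x = 0,
    (∇ × F)_z = ∂F_y/∂x - ∂F_x/∂y = 116y^2 + 29.

On z = 4, (curl F)_z = 116y^2 + 29.

Convert to polar (x = r cos θ, y = r sin θ, dA = r dr dθ); the integrand becomes 116r^2sin(θ)^2 + 29, so

    ∬_D (curl F)_z dA = ∫_0^{2π} ∫_0^{1} (116r^2sin(θ)^2 + 29) · r dr dθ.

Inner (r from 0 to 1): 29sin(θ)^2 + 29/2.
Outer (θ from 0 to 2π): 58π.

Therefore ∮_C F · dr = 58π.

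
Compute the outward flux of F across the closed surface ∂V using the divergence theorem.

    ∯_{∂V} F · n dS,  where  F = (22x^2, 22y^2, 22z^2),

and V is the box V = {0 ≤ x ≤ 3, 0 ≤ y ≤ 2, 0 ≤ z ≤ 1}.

By the divergence theorem,

    ∯_{∂V} F · n dS = ∭_V (∇ · F) dV.

Compute the divergence:
    ∇ · F = ∂F_x/∂x + ∂F_y/∂y + ∂F_z/∂z = 44x + 44y + 44z.

V is a rectangular box, so dV = dx dy dz with 0 ≤ x ≤ 3, 0 ≤ y ≤ 2, 0 ≤ z ≤ 1.

Integrate (44x + 44y + 44z) over V as an iterated integral:

    ∭_V (∇·F) dV = ∫_0^{3} ∫_0^{2} ∫_0^{1} (44x + 44y + 44z) dz dy dx.

Inner (z from 0 to 1): 44x + 44y + 22.
Middle (y from 0 to 2): 88x + 132.
Outer (x from 0 to 3): 792.

Therefore ∯_{∂V} F · n dS = 792.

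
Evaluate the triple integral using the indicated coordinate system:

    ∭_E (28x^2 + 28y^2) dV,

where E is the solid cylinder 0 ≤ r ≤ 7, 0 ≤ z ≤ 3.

In cylindrical coordinates, x = r cos(θ), y = r sin(θ), z = z, and dV = r dr dθ dz.

The integrand becomes 28r^2, so

    ∭_E (28x^2 + 28y^2) dV = ∫_{0}^{2π} ∫_{0}^{7} ∫_{0}^{3} (28r^2) · r dz dr dθ.

Inner (z): 84r^3.
Middle (r from 0 to 7): 50421.
Outer (θ): 100842π.

Therefore the triple integral equals 100842π.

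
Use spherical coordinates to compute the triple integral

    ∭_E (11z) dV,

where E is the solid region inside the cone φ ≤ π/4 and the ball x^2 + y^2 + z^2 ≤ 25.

In spherical coordinates, x = ρ sin(φ) cos(θ), y = ρ sin(φ) sin(θ), z = ρ cos(φ), and dV = ρ^2 sin(φ) dρ dφ dθ.

The integrand becomes 11ρ cos(φ), so

    ∭_E (11z) dV = ∫_{0}^{2π} ∫_{0}^{π/4} ∫_{0}^{5} (11ρ cos(φ)) · ρ^2 sin(φ) dρ dφ dθ.

Inner (ρ): 6875sin(2φ)/8.
Middle (φ): 6875/16.
Outer (θ): 6875π/8.

Therefore the triple integral equals 6875π/8.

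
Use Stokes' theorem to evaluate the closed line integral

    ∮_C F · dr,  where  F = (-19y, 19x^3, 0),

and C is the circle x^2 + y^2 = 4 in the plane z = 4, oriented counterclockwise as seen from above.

Let S be the flat disk x^2 + y^2 ≤ 4 in the plane z = 4, with upward unit normal n̂ = ẑ. By Stokes' theorem,

    ∮_C F · dr = ∬_S (∇ × F) · n̂ dS = ∬_D (curl F)_z dA,

where D is the disk x^2 + y^2 ≤ 4.

Compute the curl of F = (-19y, 19x^3, 0):
    (∇ × F)_x = ∂F_z/∂y - ∂F_y/∂z = 0,
    (∇ × F)_y = ∂F_x/∂z - ∂F_z/∂x = 0,
    (∇ × F)_z = ∂F_y/∂x - ∂F_x/∂y = 57x^2 + 19.

On z = 4, (curl F)_z = 57x^2 + 19.

Convert to polar (x = r cos θ, y = r sin θ, dA = r dr dθ); the integrand becomes 57r^2cos(θ)^2 + 19, so

    ∬_D (curl F)_z dA = ∫_0^{2π} ∫_0^{2} (57r^2cos(θ)^2 + 19) · r dr dθ.

Inner (r from 0 to 2): 228cos(θ)^2 + 38.
Outer (θ from 0 to 2π): 304π.

Therefore ∮_C F · dr = 304π.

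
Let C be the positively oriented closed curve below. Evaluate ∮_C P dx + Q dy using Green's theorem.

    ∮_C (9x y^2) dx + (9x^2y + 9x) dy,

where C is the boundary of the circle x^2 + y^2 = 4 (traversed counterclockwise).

Green's theorem converts the closed line integral into a double integral over the enclosed region D:

    ∮_C P dx + Q dy = ∬_D (∂Q/∂x - ∂P/∂y) dA.

Here P = 9x y^2, Q = 9x^2y + 9x, so

    ∂Q/∂x = 18x y + 9,    ∂P/∂y = 18x y,
    ∂Q/∂x - ∂P/∂y = 9.

D is the region x^2 + y^2 ≤ 4. Evaluating the double integral:

In polar coordinates (x = r cos θ, y = r sin θ, dA = r dr dθ) the integrand becomes 9, so

    ∬_D (9) dA = ∫_0^{2π} ∫_0^{2} (9) · r dr dθ.

Inner (r from 0 to 2): 18.
Outer (θ from 0 to 2π): 36π.

Therefore ∮_C P dx + Q dy = 36π.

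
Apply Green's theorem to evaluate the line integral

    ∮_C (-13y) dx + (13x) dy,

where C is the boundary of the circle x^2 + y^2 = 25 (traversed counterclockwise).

Green's theorem converts the closed line integral into a double integral over the enclosed region D:

    ∮_C P dx + Q dy = ∬_D (∂Q/∂x - ∂P/∂y) dA.

Here P = -13y, Q = 13x, so

    ∂Q/∂x = 13,    ∂P/∂y = -13,
    ∂Q/∂x - ∂P/∂y = 26.

D is the region x^2 + y^2 ≤ 25. Evaluating the double integral:

In polar coordinates (x = r cos θ, y = r sin θ, dA = r dr dθ) the integrand becomes 26, so

    ∬_D (26) dA = ∫_0^{2π} ∫_0^{5} (26) · r dr dθ.

Inner (r from 0 to 5): 325.
Outer (θ from 0 to 2π): 650π.

Therefore ∮_C P dx + Q dy = 650π.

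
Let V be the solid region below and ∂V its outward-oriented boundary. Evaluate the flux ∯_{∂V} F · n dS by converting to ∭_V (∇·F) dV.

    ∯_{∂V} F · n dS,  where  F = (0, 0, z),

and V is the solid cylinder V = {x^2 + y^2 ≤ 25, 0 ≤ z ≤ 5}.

By the divergence theorem,

    ∯_{∂V} F · n dS = ∭_V (∇ · F) dV.

Compute the divergence:
    ∇ · F = ∂F_x/∂x + ∂F_y/∂y + ∂F_z/∂z = 0 + 0 + 1 = 1.

In cylindrical coordinates, x = r cos(θ), y = r sin(θ), z = z, dV = r dr dθ dz, with 0 ≤ r ≤ 5, 0 ≤ θ ≤ 2π, 0 ≤ z ≤ 5.

The integrand, after substitution and multiplying by the volume element, becomes (1) · r, so

    ∭_V (∇·F) dV = ∫_0^{2π} ∫_0^{5} ∫_0^{5} (1) · r dz dr dθ.

Inner (z from 0 to 5): 5r.
Middle (r from 0 to 5): 125/2.
Outer (θ from 0 to 2π): 125π.

Therefore ∯_{∂V} F · n dS = 125π.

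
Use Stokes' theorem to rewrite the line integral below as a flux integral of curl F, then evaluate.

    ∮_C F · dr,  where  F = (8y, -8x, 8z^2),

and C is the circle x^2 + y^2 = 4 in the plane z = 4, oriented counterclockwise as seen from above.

Let S be the flat disk x^2 + y^2 ≤ 4 in the plane z = 4, with upward unit normal n̂ = ẑ. By Stokes' theorem,

    ∮_C F · dr = ∬_S (∇ × F) · n̂ dS = ∬_D (curl F)_z dA,

where D is the disk x^2 + y^2 ≤ 4.

Compute the curl of F = (8y, -8x, 8z^2):
    (∇ × F)_x = ∂F_z/∂y - ∂F_y/∂z = 0,
    (∇ × F)_y = ∂F_x/∂z - ∂F_z/∂x = 0,
    (∇ × F)_z = ∂F_y/∂x - ∂F_x/∂y = -16.

On z = 4, (curl F)_z = -16.

Convert to polar (x = r cos θ, y = r sin θ, dA = r dr dθ); the integrand becomes -16, so

    ∬_D (curl F)_z dA = ∫_0^{2π} ∫_0^{2} (-16) · r dr dθ.

Inner (r from 0 to 2): -32.
Outer (θ from 0 to 2π): -64π.

Therefore ∮_C F · dr = -64π.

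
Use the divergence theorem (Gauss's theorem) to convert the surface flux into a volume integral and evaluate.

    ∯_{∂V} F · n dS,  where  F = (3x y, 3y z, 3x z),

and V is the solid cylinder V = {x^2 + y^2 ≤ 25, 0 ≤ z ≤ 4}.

By the divergence theorem,

    ∯_{∂V} F · n dS = ∭_V (∇ · F) dV.

Compute the divergence:
    ∇ · F = ∂F_x/∂x + ∂F_y/∂y + ∂F_z/∂z = 3y + 3z + 3x = 3x + 3y + 3z.

In cylindrical coordinates, x = r cos(θ), y = r sin(θ), z = z, dV = r dr dθ dz, with 0 ≤ r ≤ 5, 0 ≤ θ ≤ 2π, 0 ≤ z ≤ 4.

The integrand, after substitution and multiplying by the volume element, becomes (3sqrt(2)r sin(θ + π/4) + 3z) · r, so

    ∭_V (∇·F) dV = ∫_0^{2π} ∫_0^{5} ∫_0^{4} (3sqrt(2)r sin(θ + π/4) + 3z) · r dz dr dθ.

Inner (z from 0 to 4): 12r (sqrt(2)r sin(θ + π/4) + 2).
Middle (r from 0 to 5): 500sqrt(2)sin(θ + π/4) + 300.
Outer (θ from 0 to 2π): 600π.

Therefore ∯_{∂V} F · n dS = 600π.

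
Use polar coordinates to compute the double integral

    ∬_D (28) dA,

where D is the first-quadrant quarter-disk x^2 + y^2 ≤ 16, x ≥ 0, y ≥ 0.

The region D is 0 ≤ r ≤ 4, 0 ≤ θ ≤ π/2 in polar coordinates, where x = r cos(θ), y = r sin(θ), and dA = r dr dθ.

Under the substitution, the integrand becomes 28, so

    ∬_D (28) dA = ∫_{0}^{π/2} ∫_{0}^{4} (28) · r dr dθ.

Inner integral (in r): ∫_{0}^{4} (28) · r dr = 224.

Outer integral (in θ): ∫_{0}^{π/2} (224) dθ = 112π.

Therefore ∬_D (28) dA = 112π.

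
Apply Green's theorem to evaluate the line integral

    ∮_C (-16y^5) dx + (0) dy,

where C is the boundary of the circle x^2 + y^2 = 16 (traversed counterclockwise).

Green's theorem converts the closed line integral into a double integral over the enclosed region D:

    ∮_C P dx + Q dy = ∬_D (∂Q/∂x - ∂P/∂y) dA.

Here P = -16y^5, Q = 0, so

    ∂Q/∂x = 0,    ∂P/∂y = -80y^4,
    ∂Q/∂x - ∂P/∂y = 80y^4.

D is the region x^2 + y^2 ≤ 16. Evaluating the double integral:

In polar coordinates (x = r cos θ, y = r sin θ, dA = r dr dθ) the integrand becomes 80r^4sin(θ)^4, so

    ∬_D (80y^4) dA = ∫_0^{2π} ∫_0^{4} (80r^4sin(θ)^4) · r dr dθ.

Inner (r from 0 to 4): 163840sin(θ)^4/3.
Outer (θ from 0 to 2π): 40960π.

Therefore ∮_C P dx + Q dy = 40960π.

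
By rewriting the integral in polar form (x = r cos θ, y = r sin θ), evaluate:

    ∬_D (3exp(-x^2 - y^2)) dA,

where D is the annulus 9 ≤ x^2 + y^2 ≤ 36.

The region D is 3 ≤ r ≤ 6, 0 ≤ θ ≤ 2π in polar coordinates, where x = r cos(θ), y = r sin(θ), and dA = r dr dθ.

Under the substitution, the integrand becomes 3exp(-r^2), so

    ∬_D (3exp(-x^2 - y^2)) dA = ∫_{0}^{2π} ∫_{3}^{6} (3exp(-r^2)) · r dr dθ.

Inner integral (in r): ∫_{3}^{6} (3exp(-r^2)) · r dr = -(3 - 3exp(27))exp(-36)/2.

Outer integral (in θ): ∫_{0}^{2π} (-(3 - 3exp(27))exp(-36)/2) dθ = -3π (1 - exp(27))exp(-36).

Therefore ∬_D (3exp(-x^2 - y^2)) dA = -3π (1 - exp(27))exp(-36).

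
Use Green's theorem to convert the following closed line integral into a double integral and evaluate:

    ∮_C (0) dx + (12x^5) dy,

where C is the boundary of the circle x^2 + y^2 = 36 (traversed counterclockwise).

Green's theorem converts the closed line integral into a double integral over the enclosed region D:

    ∮_C P dx + Q dy = ∬_D (∂Q/∂x - ∂P/∂y) dA.

Here P = 0, Q = 12x^5, so

    ∂Q/∂x = 60x^4,    ∂P/∂y = 0,
    ∂Q/∂x - ∂P/∂y = 60x^4.

D is the region x^2 + y^2 ≤ 36. Evaluating the double integral:

In polar coordinates (x = r cos θ, y = r sin θ, dA = r dr dθ) the integrand becomes 60r^4cos(θ)^4, so

    ∬_D (60x^4) dA = ∫_0^{2π} ∫_0^{6} (60r^4cos(θ)^4) · r dr dθ.

Inner (r from 0 to 6): 466560cos(θ)^4.
Outer (θ from 0 to 2π): 349920π.

Therefore ∮_C P dx + Q dy = 349920π.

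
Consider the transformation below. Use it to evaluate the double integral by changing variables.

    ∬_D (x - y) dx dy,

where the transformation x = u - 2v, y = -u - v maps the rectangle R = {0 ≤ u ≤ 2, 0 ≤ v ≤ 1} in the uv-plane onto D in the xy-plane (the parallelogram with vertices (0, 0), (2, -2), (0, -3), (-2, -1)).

Compute the Jacobian determinant of (x, y) with respect to (u, v):

    ∂(x,y)/∂(u,v) = | 1  -2 | = (1)(-1) - (-2)(-1) = -3.
                   | -1  -1 |

Its absolute value is |J| = 3 (the area scaling factor).

Substituting x = u - 2v, y = -u - v into the integrand,

    x - y → 2u - v,

so the integral becomes

    ∬_R (2u - v) · |J| du dv = ∫_0^2 ∫_0^1 (6u - 3v) dv du.

Inner (v): 6u - 3/2.
Outer (u): 9.

Therefore ∬_D (x - y) dx dy = 9.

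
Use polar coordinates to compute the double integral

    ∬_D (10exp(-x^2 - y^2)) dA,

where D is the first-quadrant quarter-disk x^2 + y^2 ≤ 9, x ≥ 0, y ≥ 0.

The region D is 0 ≤ r ≤ 3, 0 ≤ θ ≤ π/2 in polar coordinates, where x = r cos(θ), y = r sin(θ), and dA = r dr dθ.

Under the substitution, the integrand becomes 10exp(-r^2), so

    ∬_D (10exp(-x^2 - y^2)) dA = ∫_{0}^{π/2} ∫_{0}^{3} (10exp(-r^2)) · r dr dθ.

Inner integral (in r): ∫_{0}^{3} (10exp(-r^2)) · r dr = 5 - 5exp(-9).

Outer integral (in θ): ∫_{0}^{π/2} (5 - 5exp(-9)) dθ = -5π (1 - exp(9))exp(-9)/2.

Therefore ∬_D (10exp(-x^2 - y^2)) dA = -5π (1 - exp(9))exp(-9)/2.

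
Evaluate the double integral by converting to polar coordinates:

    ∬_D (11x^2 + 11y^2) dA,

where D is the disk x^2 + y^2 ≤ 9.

The region D is 0 ≤ r ≤ 3, 0 ≤ θ ≤ 2π in polar coordinates, where x = r cos(θ), y = r sin(θ), and dA = r dr dθ.

Under the substitution, the integrand becomes 11r^2, so

    ∬_D (11x^2 + 11y^2) dA = ∫_{0}^{2π} ∫_{0}^{3} (11r^2) · r dr dθ.

Inner integral (in r): ∫_{0}^{3} (11r^2) · r dr = 891/4.

Outer integral (in θ): ∫_{0}^{2π} (891/4) dθ = 891π/2.

Therefore ∬_D (11x^2 + 11y^2) dA = 891π/2.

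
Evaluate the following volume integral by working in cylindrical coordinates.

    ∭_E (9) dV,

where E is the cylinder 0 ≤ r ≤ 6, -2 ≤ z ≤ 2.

In cylindrical coordinates, x = r cos(θ), y = r sin(θ), z = z, and dV = r dr dθ dz.

The integrand becomes 9, so

    ∭_E (9) dV = ∫_{0}^{2π} ∫_{0}^{6} ∫_{-2}^{2} (9) · r dz dr dθ.

Inner (z): 36r.
Middle (r from 0 to 6): 648.
Outer (θ): 1296π.

Therefore the triple integral equals 1296π.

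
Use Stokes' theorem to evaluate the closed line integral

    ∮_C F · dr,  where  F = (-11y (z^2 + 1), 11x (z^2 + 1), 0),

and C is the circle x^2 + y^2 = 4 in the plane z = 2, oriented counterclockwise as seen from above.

Let S be the flat disk x^2 + y^2 ≤ 4 in the plane z = 2, with upward unit normal n̂ = ẑ. By Stokes' theorem,

    ∮_C F · dr = ∬_S (∇ × F) · n̂ dS = ∬_D (curl F)_z dA,

where D is the disk x^2 + y^2 ≤ 4.

Compute the curl of F = (-11y (z^2 + 1), 11x (z^2 + 1), 0):
    (∇ × F)_x = ∂F_z/∂y - ∂F_y/∂z = -22x z,
    (∇ × F)_y = ∂F_x/∂z - ∂F_z/∂x = -22y z,
    (∇ × F)_z = ∂F_y/∂x - ∂F_x/∂y = 22z^2 + 22.

On z = 2, (curl F)_z = 110.

Convert to polar (x = r cos θ, y = r sin θ, dA = r dr dθ); the integrand becomes 110, so

    ∬_D (curl F)_z dA = ∫_0^{2π} ∫_0^{2} (110) · r dr dθ.

Inner (r from 0 to 2): 220.
Outer (θ from 0 to 2π): 440π.

Therefore ∮_C F · dr = 440π.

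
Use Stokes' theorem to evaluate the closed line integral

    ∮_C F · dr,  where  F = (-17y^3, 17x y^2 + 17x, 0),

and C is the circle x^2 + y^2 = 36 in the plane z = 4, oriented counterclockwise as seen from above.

Let S be the flat disk x^2 + y^2 ≤ 36 in the plane z = 4, with upward unit normal n̂ = ẑ. By Stokes' theorem,

    ∮_C F · dr = ∬_S (∇ × F) · n̂ dS = ∬_D (curl F)_z dA,

where D is the disk x^2 + y^2 ≤ 36.

Compute the curl of F = (-17y^3, 17x y^2 + 17x, 0):
    (∇ × F)_x = ∂F_z/∂y - ∂F_y/∂z = 0,
    (∇ × F)_y = ∂F_x/∂z - ∂F_z/∂x = 0,
    (∇ × F)_z = ∂F_y/∂x - ∂F_x/∂y = 68y^2 + 17.

On z = 4, (curl F)_z = 68y^2 + 17.

Convert to polar (x = r cos θ, y = r sin θ, dA = r dr dθ); the integrand becomes 68r^2sin(θ)^2 + 17, so

    ∬_D (curl F)_z dA = ∫_0^{2π} ∫_0^{6} (68r^2sin(θ)^2 + 17) · r dr dθ.

Inner (r from 0 to 6): 22032sin(θ)^2 + 306.
Outer (θ from 0 to 2π): 22644π.

Therefore ∮_C F · dr = 22644π.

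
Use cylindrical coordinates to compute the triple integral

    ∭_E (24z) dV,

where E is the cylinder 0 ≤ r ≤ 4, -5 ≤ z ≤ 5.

In cylindrical coordinates, x = r cos(θ), y = r sin(θ), z = z, and dV = r dr dθ dz.

The integrand becomes 24z, so

    ∭_E (24z) dV = ∫_{0}^{2π} ∫_{0}^{4} ∫_{-5}^{5} (24z) · r dz dr dθ.

Inner (z): 0.
Middle (r from 0 to 4): 0.
Outer (θ): 0.

Therefore the triple integral equals 0.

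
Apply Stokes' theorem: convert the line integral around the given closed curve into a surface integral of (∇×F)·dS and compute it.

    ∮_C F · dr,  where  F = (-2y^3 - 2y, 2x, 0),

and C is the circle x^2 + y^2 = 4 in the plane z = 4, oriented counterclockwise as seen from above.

Let S be the flat disk x^2 + y^2 ≤ 4 in the plane z = 4, with upward unit normal n̂ = ẑ. By Stokes' theorem,

    ∮_C F · dr = ∬_S (∇ × F) · n̂ dS = ∬_D (curl F)_z dA,

where D is the disk x^2 + y^2 ≤ 4.

Compute the curl of F = (-2y^3 - 2y, 2x, 0):
    (∇ × F)_x = ∂F_z/∂y - ∂F_y/∂z = 0,
    (∇ × F)_y = ∂F_x/∂z - ∂F_z/∂x = 0,
    (∇ × F)_z = ∂F_y/∂x - ∂F_x/∂y = 6y^2 + 4.

On z = 4, (curl F)_z = 6y^2 + 4.

Convert to polar (x = r cos θ, y = r sin θ, dA = r dr dθ); the integrand becomes 6r^2sin(θ)^2 + 4, so

    ∬_D (curl F)_z dA = ∫_0^{2π} ∫_0^{2} (6r^2sin(θ)^2 + 4) · r dr dθ.

Inner (r from 0 to 2): 24sin(θ)^2 + 8.
Outer (θ from 0 to 2π): 40π.

Therefore ∮_C F · dr = 40π.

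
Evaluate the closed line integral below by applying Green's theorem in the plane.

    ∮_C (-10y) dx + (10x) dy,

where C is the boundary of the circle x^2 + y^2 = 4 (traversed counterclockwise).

Green's theorem converts the closed line integral into a double integral over the enclosed region D:

    ∮_C P dx + Q dy = ∬_D (∂Q/∂x - ∂P/∂y) dA.

Here P = -10y, Q = 10x, so

    ∂Q/∂x = 10,    ∂P/∂y = -10,
    ∂Q/∂x - ∂P/∂y = 20.

D is the region x^2 + y^2 ≤ 4. Evaluating the double integral:

In polar coordinates (x = r cos θ, y = r sin θ, dA = r dr dθ) the integrand becomes 20, so

    ∬_D (20) dA = ∫_0^{2π} ∫_0^{2} (20) · r dr dθ.

Inner (r from 0 to 2): 40.
Outer (θ from 0 to 2π): 80π.

Therefore ∮_C P dx + Q dy = 80π.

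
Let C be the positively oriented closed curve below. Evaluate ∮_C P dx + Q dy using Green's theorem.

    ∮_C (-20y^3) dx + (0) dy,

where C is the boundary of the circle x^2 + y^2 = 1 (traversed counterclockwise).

Green's theorem converts the closed line integral into a double integral over the enclosed region D:

    ∮_C P dx + Q dy = ∬_D (∂Q/∂x - ∂P/∂y) dA.

Here P = -20y^3, Q = 0, so

    ∂Q/∂x = 0,    ∂P/∂y = -60y^2,
    ∂Q/∂x - ∂P/∂y = 60y^2.

D is the region x^2 + y^2 ≤ 1. Evaluating the double integral:

In polar coordinates (x = r cos θ, y = r sin θ, dA = r dr dθ) the integrand becomes 60r^2sin(θ)^2, so

    ∬_D (60y^2) dA = ∫_0^{2π} ∫_0^{1} (60r^2sin(θ)^2) · r dr dθ.

Inner (r from 0 to 1): 15sin(θ)^2.
Outer (θ from 0 to 2π): 15π.

Therefore ∮_C P dx + Q dy = 15π.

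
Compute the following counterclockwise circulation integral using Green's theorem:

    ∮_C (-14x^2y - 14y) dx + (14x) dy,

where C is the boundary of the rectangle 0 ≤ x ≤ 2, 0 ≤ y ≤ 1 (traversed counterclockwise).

Green's theorem converts the closed line integral into a double integral over the enclosed region D:

    ∮_C P dx + Q dy = ∬_D (∂Q/∂x - ∂P/∂y) dA.

Here P = -14x^2y - 14y, Q = 14x, so

    ∂Q/∂x = 14,    ∂P/∂y = -14x^2 - 14,
    ∂Q/∂x - ∂P/∂y = 14x^2 + 28.

D is the region 0 ≤ x ≤ 2, 0 ≤ y ≤ 1. Evaluating the double integral:

    ∬_D (14x^2 + 28) dA = ∫_0^{2} ∫_0^{1} (14x^2 + 28) dy dx.

Inner (y from 0 to 1): 14x^2 + 28.
Outer (x from 0 to 2): 280/3.

Therefore ∮_C P dx + Q dy = 280/3.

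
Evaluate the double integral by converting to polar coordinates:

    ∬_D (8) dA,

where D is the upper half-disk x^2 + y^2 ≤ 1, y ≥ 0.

The region D is 0 ≤ r ≤ 1, 0 ≤ θ ≤ π in polar coordinates, where x = r cos(θ), y = r sin(θ), and dA = r dr dθ.

Under the substitution, the integrand becomes 8, so

    ∬_D (8) dA = ∫_{0}^{π} ∫_{0}^{1} (8) · r dr dθ.

Inner integral (in r): ∫_{0}^{1} (8) · r dr = 4.

Outer integral (in θ): ∫_{0}^{π} (4) dθ = 4π.

Therefore ∬_D (8) dA = 4π.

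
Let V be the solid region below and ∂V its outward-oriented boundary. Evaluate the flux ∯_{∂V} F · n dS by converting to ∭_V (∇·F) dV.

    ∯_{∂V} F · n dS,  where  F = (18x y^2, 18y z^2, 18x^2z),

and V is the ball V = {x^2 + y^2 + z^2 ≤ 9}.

By the divergence theorem,

    ∯_{∂V} F · n dS = ∭_V (∇ · F) dV.

Compute the divergence:
    ∇ · F = ∂F_x/∂x + ∂F_y/∂y + ∂F_z/∂z = 18y^2 + 18z^2 + 18x^2 = 18x^2 + 18y^2 + 18z^2.

In spherical coordinates, x = ρ sin(φ) cos(θ), y = ρ sin(φ) sin(θ), z = ρ cos(φ), dV = ρ^2 sin(φ) dρ dφ dθ, with 0 ≤ ρ ≤ 3, 0 ≤ φ ≤ π, 0 ≤ θ ≤ 2π.

The integrand, after substitution and multiplying by the volume element, becomes (18ρ^2) · ρ^2 sin(φ), so

    ∭_V (∇·F) dV = ∫_0^{2π} ∫_0^{π} ∫_0^{3} (18ρ^2) · ρ^2 sin(φ) dρ dφ dθ.

Inner (ρ from 0 to 3): 4374sin(φ)/5.
Middle (φ from 0 to π): 8748/5.
Outer (θ from 0 to 2π): 17496π/5.

Therefore ∯_{∂V} F · n dS = 17496π/5.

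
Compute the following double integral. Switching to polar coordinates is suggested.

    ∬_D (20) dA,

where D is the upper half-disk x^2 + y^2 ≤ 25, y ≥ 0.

The region D is 0 ≤ r ≤ 5, 0 ≤ θ ≤ π in polar coordinates, where x = r cos(θ), y = r sin(θ), and dA = r dr dθ.

Under the substitution, the integrand becomes 20, so

    ∬_D (20) dA = ∫_{0}^{π} ∫_{0}^{5} (20) · r dr dθ.

Inner integral (in r): ∫_{0}^{5} (20) · r dr = 250.

Outer integral (in θ): ∫_{0}^{π} (250) dθ = 250π.

Therefore ∬_D (20) dA = 250π.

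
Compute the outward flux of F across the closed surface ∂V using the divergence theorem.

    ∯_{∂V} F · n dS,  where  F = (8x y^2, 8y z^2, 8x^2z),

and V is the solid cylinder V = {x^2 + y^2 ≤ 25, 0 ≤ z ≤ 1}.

By the divergence theorem,

    ∯_{∂V} F · n dS = ∭_V (∇ · F) dV.

Compute the divergence:
    ∇ · F = ∂F_x/∂x + ∂F_y/∂y + ∂F_z/∂z = 8y^2 + 8z^2 + 8x^2 = 8x^2 + 8y^2 + 8z^2.

In cylindrical coordinates, x = r cos(θ), y = r sin(θ), z = z, dV = r dr dθ dz, with 0 ≤ r ≤ 5, 0 ≤ θ ≤ 2π, 0 ≤ z ≤ 1.

The integrand, after substitution and multiplying by the volume element, becomes (8r^2 + 8z^2) · r, so

    ∭_V (∇·F) dV = ∫_0^{2π} ∫_0^{5} ∫_0^{1} (8r^2 + 8z^2) · r dz dr dθ.

Inner (z from 0 to 1): 8r (r^2 + 1/3).
Middle (r from 0 to 5): 3850/3.
Outer (θ from 0 to 2π): 7700π/3.

Therefore ∯_{∂V} F · n dS = 7700π/3.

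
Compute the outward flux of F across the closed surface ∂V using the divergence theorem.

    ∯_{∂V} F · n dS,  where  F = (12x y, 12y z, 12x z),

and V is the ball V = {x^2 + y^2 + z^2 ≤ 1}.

By the divergence theorem,

    ∯_{∂V} F · n dS = ∭_V (∇ · F) dV.

Compute the divergence:
    ∇ · F = ∂F_x/∂x + ∂F_y/∂y + ∂F_z/∂z = 12y + 12z + 12x = 12x + 12y + 12z.

In spherical coordinates, x = ρ sin(φ) cos(θ), y = ρ sin(φ) sin(θ), z = ρ cos(φ), dV = ρ^2 sin(φ) dρ dφ dθ, with 0 ≤ ρ ≤ 1, 0 ≤ φ ≤ π, 0 ≤ θ ≤ 2π.

The integrand, after substitution and multiplying by the volume element, becomes (12ρ (sqrt(2)sin(φ)sin(θ + π/4) + cos(φ))) · ρ^2 sin(φ), so

    ∭_V (∇·F) dV = ∫_0^{2π} ∫_0^{π} ∫_0^{1} (12ρ (sqrt(2)sin(φ)sin(θ + π/4) + cos(φ))) · ρ^2 sin(φ) dρ dφ dθ.

Inner (ρ from 0 to 1): 3(sqrt(2)sin(φ)sin(θ + π/4) + cos(φ))sin(φ).
Middle (φ from 0 to π): 3sqrt(2)π sin(θ + π/4)/2.
Outer (θ from 0 to 2π): 0.

Therefore ∯_{∂V} F · n dS = 0.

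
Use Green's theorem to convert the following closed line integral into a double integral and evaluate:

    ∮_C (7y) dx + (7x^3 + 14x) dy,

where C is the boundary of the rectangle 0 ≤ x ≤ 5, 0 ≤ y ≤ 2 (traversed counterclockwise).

Green's theorem converts the closed line integral into a double integral over the enclosed region D:

    ∮_C P dx + Q dy = ∬_D (∂Q/∂x - ∂P/∂y) dA.

Here P = 7y, Q = 7x^3 + 14x, so

    ∂Q/∂x = 21x^2 + 14,    ∂P/∂y = 7,
    ∂Q/∂x - ∂P/∂y = 21x^2 + 7.

D is the region 0 ≤ x ≤ 5, 0 ≤ y ≤ 2. Evaluating the double integral:

    ∬_D (21x^2 + 7) dA = ∫_0^{5} ∫_0^{2} (21x^2 + 7) dy dx.

Inner (y from 0 to 2): 42x^2 + 14.
Outer (x from 0 to 5): 1820.

Therefore ∮_C P dx + Q dy = 1820.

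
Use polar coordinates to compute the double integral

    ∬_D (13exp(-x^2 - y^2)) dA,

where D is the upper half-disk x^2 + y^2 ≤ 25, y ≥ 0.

The region D is 0 ≤ r ≤ 5, 0 ≤ θ ≤ π in polar coordinates, where x = r cos(θ), y = r sin(θ), and dA = r dr dθ.

Under the substitution, the integrand becomes 13exp(-r^2), so

    ∬_D (13exp(-x^2 - y^2)) dA = ∫_{0}^{π} ∫_{0}^{5} (13exp(-r^2)) · r dr dθ.

Inner integral (in r): ∫_{0}^{5} (13exp(-r^2)) · r dr = 13/2 - 13exp(-25)/2.

Outer integral (in θ): ∫_{0}^{π} (13/2 - 13exp(-25)/2) dθ = -13π (1 - exp(25))exp(-25)/2.

Therefore ∬_D (13exp(-x^2 - y^2)) dA = -13π (1 - exp(25))exp(-25)/2.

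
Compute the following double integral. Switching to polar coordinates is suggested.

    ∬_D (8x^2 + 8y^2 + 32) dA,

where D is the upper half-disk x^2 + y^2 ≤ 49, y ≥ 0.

The region D is 0 ≤ r ≤ 7, 0 ≤ θ ≤ π in polar coordinates, where x = r cos(θ), y = r sin(θ), and dA = r dr dθ.

Under the substitution, the integrand becomes 8r^2 + 32, so

    ∬_D (8x^2 + 8y^2 + 32) dA = ∫_{0}^{π} ∫_{0}^{7} (8r^2 + 32) · r dr dθ.

Inner integral (in r): ∫_{0}^{7} (8r^2 + 32) · r dr = 5586.

Outer integral (in θ): ∫_{0}^{π} (5586) dθ = 5586π.

Therefore ∬_D (8x^2 + 8y^2 + 32) dA = 5586π.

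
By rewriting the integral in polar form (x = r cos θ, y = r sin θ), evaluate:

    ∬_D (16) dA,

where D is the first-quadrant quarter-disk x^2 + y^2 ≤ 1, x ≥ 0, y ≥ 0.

The region D is 0 ≤ r ≤ 1, 0 ≤ θ ≤ π/2 in polar coordinates, where x = r cos(θ), y = r sin(θ), and dA = r dr dθ.

Under the substitution, the integrand becomes 16, so

    ∬_D (16) dA = ∫_{0}^{π/2} ∫_{0}^{1} (16) · r dr dθ.

Inner integral (in r): ∫_{0}^{1} (16) · r dr = 8.

Outer integral (in θ): ∫_{0}^{π/2} (8) dθ = 4π.

Therefore ∬_D (16) dA = 4π.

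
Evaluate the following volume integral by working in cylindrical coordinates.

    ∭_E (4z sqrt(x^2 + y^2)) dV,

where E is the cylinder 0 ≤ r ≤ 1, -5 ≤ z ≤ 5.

In cylindrical coordinates, x = r cos(θ), y = r sin(θ), z = z, and dV = r dr dθ dz.

The integrand becomes 4r z, so

    ∭_E (4z sqrt(x^2 + y^2)) dV = ∫_{0}^{2π} ∫_{0}^{1} ∫_{-5}^{5} (4r z) · r dz dr dθ.

Inner (z): 0.
Middle (r from 0 to 1): 0.
Outer (θ): 0.

Therefore the triple integral equals 0.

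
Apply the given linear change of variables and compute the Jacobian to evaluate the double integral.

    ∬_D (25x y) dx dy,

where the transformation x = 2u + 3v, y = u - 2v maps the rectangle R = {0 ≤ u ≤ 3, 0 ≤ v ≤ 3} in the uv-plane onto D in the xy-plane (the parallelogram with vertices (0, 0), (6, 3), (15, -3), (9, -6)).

Compute the Jacobian determinant of (x, y) with respect to (u, v):

    ∂(x,y)/∂(u,v) = | 2  3 | = (2)(-2) - (3)(1) = -7.
                   | 1  -2 |

Its absolute value is |J| = 7 (the area scaling factor).

Substituting x = 2u + 3v, y = u - 2v into the integrand,

    25x y → 50u^2 - 25u v - 150v^2,

so the integral becomes

    ∬_R (50u^2 - 25u v - 150v^2) · |J| du dv = ∫_0^3 ∫_0^3 (350u^2 - 175u v - 1050v^2) dv du.

Inner (v): 1050u^2 - 1575u/2 - 9450.
Outer (u): -89775/4.

Therefore ∬_D (25x y) dx dy = -89775/4.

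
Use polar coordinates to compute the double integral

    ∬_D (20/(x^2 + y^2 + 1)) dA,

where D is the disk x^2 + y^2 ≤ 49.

The region D is 0 ≤ r ≤ 7, 0 ≤ θ ≤ 2π in polar coordinates, where x = r cos(θ), y = r sin(θ), and dA = r dr dθ.

Under the substitution, the integrand becomes 20/(r^2 + 1), so

    ∬_D (20/(x^2 + y^2 + 1)) dA = ∫_{0}^{2π} ∫_{0}^{7} (20/(r^2 + 1)) · r dr dθ.

Inner integral (in r): ∫_{0}^{7} (20/(r^2 + 1)) · r dr = log(97656250000000000).

Outer integral (in θ): ∫_{0}^{2π} (log(97656250000000000)) dθ = 20π log(50).

Therefore ∬_D (20/(x^2 + y^2 + 1)) dA = 20π log(50).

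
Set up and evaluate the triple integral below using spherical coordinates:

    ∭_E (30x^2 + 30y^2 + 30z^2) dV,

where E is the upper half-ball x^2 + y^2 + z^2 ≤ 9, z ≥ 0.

In spherical coordinates, x = ρ sin(φ) cos(θ), y = ρ sin(φ) sin(θ), z = ρ cos(φ), and dV = ρ^2 sin(φ) dρ dφ dθ.

The integrand becomes 30ρ^2, so

    ∭_E (30x^2 + 30y^2 + 30z^2) dV = ∫_{0}^{2π} ∫_{0}^{π/2} ∫_{0}^{3} (30ρ^2) · ρ^2 sin(φ) dρ dφ dθ.

Inner (ρ): 1458sin(φ).
Middle (φ): 1458.
Outer (θ): 2916π.

Therefore the triple integral equals 2916π.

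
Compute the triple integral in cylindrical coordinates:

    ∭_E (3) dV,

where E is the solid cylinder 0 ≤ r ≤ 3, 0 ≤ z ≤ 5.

In cylindrical coordinates, x = r cos(θ), y = r sin(θ), z = z, and dV = r dr dθ dz.

The integrand becomes 3, so

    ∭_E (3) dV = ∫_{0}^{2π} ∫_{0}^{3} ∫_{0}^{5} (3) · r dz dr dθ.

Inner (z): 15r.
Middle (r from 0 to 3): 135/2.
Outer (θ): 135π.

Therefore the triple integral equals 135π.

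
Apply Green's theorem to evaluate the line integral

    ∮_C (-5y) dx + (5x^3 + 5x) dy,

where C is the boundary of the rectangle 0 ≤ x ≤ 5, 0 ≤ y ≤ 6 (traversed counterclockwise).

Green's theorem converts the closed line integral into a double integral over the enclosed region D:

    ∮_C P dx + Q dy = ∬_D (∂Q/∂x - ∂P/∂y) dA.

Here P = -5y, Q = 5x^3 + 5x, so

    ∂Q/∂x = 15x^2 + 5,    ∂P/∂y = -5,
    ∂Q/∂x - ∂P/∂y = 15x^2 + 10.

D is the region 0 ≤ x ≤ 5, 0 ≤ y ≤ 6. Evaluating the double integral:

    ∬_D (15x^2 + 10) dA = ∫_0^{5} ∫_0^{6} (15x^2 + 10) dy dx.

Inner (y from 0 to 6): 90x^2 + 60.
Outer (x from 0 to 5): 4050.

Therefore ∮_C P dx + Q dy = 4050.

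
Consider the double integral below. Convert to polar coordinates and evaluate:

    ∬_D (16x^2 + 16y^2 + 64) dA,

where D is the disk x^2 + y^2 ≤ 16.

The region D is 0 ≤ r ≤ 4, 0 ≤ θ ≤ 2π in polar coordinates, where x = r cos(θ), y = r sin(θ), and dA = r dr dθ.

Under the substitution, the integrand becomes 16r^2 + 64, so

    ∬_D (16x^2 + 16y^2 + 64) dA = ∫_{0}^{2π} ∫_{0}^{4} (16r^2 + 64) · r dr dθ.

Inner integral (in r): ∫_{0}^{4} (16r^2 + 64) · r dr = 1536.

Outer integral (in θ): ∫_{0}^{2π} (1536) dθ = 3072π.

Therefore ∬_D (16x^2 + 16y^2 + 64) dA = 3072π.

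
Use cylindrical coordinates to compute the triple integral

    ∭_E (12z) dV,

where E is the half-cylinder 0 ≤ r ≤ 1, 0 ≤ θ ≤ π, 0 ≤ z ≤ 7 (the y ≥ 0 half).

In cylindrical coordinates, x = r cos(θ), y = r sin(θ), z = z, and dV = r dr dθ dz.

The integrand becomes 12z, so

    ∭_E (12z) dV = ∫_{0}^{π} ∫_{0}^{1} ∫_{0}^{7} (12z) · r dz dr dθ.

Inner (z): 294r.
Middle (r from 0 to 1): 147.
Outer (θ): 147π.

Therefore the triple integral equals 147π.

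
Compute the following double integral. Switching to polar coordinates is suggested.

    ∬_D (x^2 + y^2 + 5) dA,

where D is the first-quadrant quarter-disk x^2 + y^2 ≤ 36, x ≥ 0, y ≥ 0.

The region D is 0 ≤ r ≤ 6, 0 ≤ θ ≤ π/2 in polar coordinates, where x = r cos(θ), y = r sin(θ), and dA = r dr dθ.

Under the substitution, the integrand becomes r^2 + 5, so

    ∬_D (x^2 + y^2 + 5) dA = ∫_{0}^{π/2} ∫_{0}^{6} (r^2 + 5) · r dr dθ.

Inner integral (in r): ∫_{0}^{6} (r^2 + 5) · r dr = 414.

Outer integral (in θ): ∫_{0}^{π/2} (414) dθ = 207π.

Therefore ∬_D (x^2 + y^2 + 5) dA = 207π.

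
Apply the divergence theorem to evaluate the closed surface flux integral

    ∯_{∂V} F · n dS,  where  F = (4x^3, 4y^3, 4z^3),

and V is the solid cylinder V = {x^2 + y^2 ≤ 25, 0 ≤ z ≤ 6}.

By the divergence theorem,

    ∯_{∂V} F · n dS = ∭_V (∇ · F) dV.

Compute the divergence:
    ∇ · F = ∂F_x/∂x + ∂F_y/∂y + ∂F_z/∂z = 12x^2 + 12y^2 + 12z^2.

In cylindrical coordinates, x = r cos(θ), y = r sin(θ), z = z, dV = r dr dθ dz, with 0 ≤ r ≤ 5, 0 ≤ θ ≤ 2π, 0 ≤ z ≤ 6.

The integrand, after substitution and multiplying by the volume element, becomes (12r^2 + 12z^2) · r, so

    ∭_V (∇·F) dV = ∫_0^{2π} ∫_0^{5} ∫_0^{6} (12r^2 + 12z^2) · r dz dr dθ.

Inner (z from 0 to 6): 72r (r^2 + 12).
Middle (r from 0 to 5): 22050.
Outer (θ from 0 to 2π): 44100π.

Therefore ∯_{∂V} F · n dS = 44100π.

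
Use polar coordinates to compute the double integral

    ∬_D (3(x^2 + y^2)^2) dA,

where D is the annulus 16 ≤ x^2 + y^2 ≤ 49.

The region D is 4 ≤ r ≤ 7, 0 ≤ θ ≤ 2π in polar coordinates, where x = r cos(θ), y = r sin(θ), and dA = r dr dθ.

Under the substitution, the integrand becomes 3r^4, so

    ∬_D (3(x^2 + y^2)^2) dA = ∫_{0}^{2π} ∫_{4}^{7} (3r^4) · r dr dθ.

Inner integral (in r): ∫_{4}^{7} (3r^4) · r dr = 113553/2.

Outer integral (in θ): ∫_{0}^{2π} (113553/2) dθ = 113553π.

Therefore ∬_D (3(x^2 + y^2)^2) dA = 113553π.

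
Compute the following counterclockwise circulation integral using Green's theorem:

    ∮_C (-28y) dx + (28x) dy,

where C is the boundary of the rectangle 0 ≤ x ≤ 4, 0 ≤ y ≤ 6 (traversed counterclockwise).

Green's theorem converts the closed line integral into a double integral over the enclosed region D:

    ∮_C P dx + Q dy = ∬_D (∂Q/∂x - ∂P/∂y) dA.

Here P = -28y, Q = 28x, so

    ∂Q/∂x = 28,    ∂P/∂y = -28,
    ∂Q/∂x - ∂P/∂y = 56.

D is the region 0 ≤ x ≤ 4, 0 ≤ y ≤ 6. Evaluating the double integral:

    ∬_D (56) dA = ∫_0^{4} ∫_0^{6} (56) dy dx.

Inner (y from 0 to 6): 336.
Outer (x from 0 to 4): 1344.

Therefore ∮_C P dx + Q dy = 1344.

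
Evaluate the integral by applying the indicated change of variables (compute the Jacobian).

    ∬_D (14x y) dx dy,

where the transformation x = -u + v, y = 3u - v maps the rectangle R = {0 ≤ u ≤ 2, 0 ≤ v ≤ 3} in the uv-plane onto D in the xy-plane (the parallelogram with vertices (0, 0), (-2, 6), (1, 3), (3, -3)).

Compute the Jacobian determinant of (x, y) with respect to (u, v):

    ∂(x,y)/∂(u,v) = | -1  1 | = (-1)(-1) - (1)(3) = -2.
                   | 3  -1 |

Its absolute value is |J| = 2 (the area scaling factor).

Substituting x = -u + v, y = 3u - v into the integrand,

    14x y → -42u^2 + 56u v - 14v^2,

so the integral becomes

    ∬_R (-42u^2 + 56u v - 14v^2) · |J| du dv = ∫_0^2 ∫_0^3 (-84u^2 + 112u v - 28v^2) dv du.

Inner (v): -252u^2 + 504u - 252.
Outer (u): -168.

Therefore ∬_D (14x y) dx dy = -168.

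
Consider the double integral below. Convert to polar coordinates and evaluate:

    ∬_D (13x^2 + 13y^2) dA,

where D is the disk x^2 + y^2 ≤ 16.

The region D is 0 ≤ r ≤ 4, 0 ≤ θ ≤ 2π in polar coordinates, where x = r cos(θ), y = r sin(θ), and dA = r dr dθ.

Under the substitution, the integrand becomes 13r^2, so

    ∬_D (13x^2 + 13y^2) dA = ∫_{0}^{2π} ∫_{0}^{4} (13r^2) · r dr dθ.

Inner integral (in r): ∫_{0}^{4} (13r^2) · r dr = 832.

Outer integral (in θ): ∫_{0}^{2π} (832) dθ = 1664π.

Therefore ∬_D (13x^2 + 13y^2) dA = 1664π.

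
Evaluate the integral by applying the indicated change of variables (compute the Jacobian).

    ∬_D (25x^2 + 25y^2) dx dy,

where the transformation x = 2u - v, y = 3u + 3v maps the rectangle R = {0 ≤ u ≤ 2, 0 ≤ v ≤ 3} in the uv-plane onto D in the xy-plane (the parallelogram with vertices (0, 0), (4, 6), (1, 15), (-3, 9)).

Compute the Jacobian determinant of (x, y) with respect to (u, v):

    ∂(x,y)/∂(u,v) = | 2  -1 | = (2)(3) - (-1)(3) = 9.
                   | 3  3 |

Its absolute value is |J| = 9 (the area scaling factor).

Substituting x = 2u - v, y = 3u + 3v into the integrand,

    25x^2 + 25y^2 → 325u^2 + 350u v + 250v^2,

so the integral becomes

    ∬_R (325u^2 + 350u v + 250v^2) · |J| du dv = ∫_0^2 ∫_0^3 (2925u^2 + 3150u v + 2250v^2) dv du.

Inner (v): 8775u^2 + 14175u + 20250.
Outer (u): 92250.

Therefore ∬_D (25x^2 + 25y^2) dx dy = 92250.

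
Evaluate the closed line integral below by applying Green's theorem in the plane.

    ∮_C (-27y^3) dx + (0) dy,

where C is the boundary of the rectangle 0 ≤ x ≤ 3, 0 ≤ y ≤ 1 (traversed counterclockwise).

Green's theorem converts the closed line integral into a double integral over the enclosed region D:

    ∮_C P dx + Q dy = ∬_D (∂Q/∂x - ∂P/∂y) dA.

Here P = -27y^3, Q = 0, so

    ∂Q/∂x = 0,    ∂P/∂y = -81y^2,
    ∂Q/∂x - ∂P/∂y = 81y^2.

D is the region 0 ≤ x ≤ 3, 0 ≤ y ≤ 1. Evaluating the double integral:

    ∬_D (81y^2) dA = ∫_0^{3} ∫_0^{1} (81y^2) dy dx.

Inner (y from 0 to 1): 27.
Outer (x from 0 to 3): 81.

Therefore ∮_C P dx + Q dy = 81.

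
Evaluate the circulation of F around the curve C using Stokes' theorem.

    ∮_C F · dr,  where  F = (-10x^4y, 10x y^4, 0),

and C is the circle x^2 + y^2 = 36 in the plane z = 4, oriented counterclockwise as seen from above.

Let S be the flat disk x^2 + y^2 ≤ 36 in the plane z = 4, with upward unit normal n̂ = ẑ. By Stokes' theorem,

    ∮_C F · dr = ∬_S (∇ × F) · n̂ dS = ∬_D (curl F)_z dA,

where D is the disk x^2 + y^2 ≤ 36.

Compute the curl of F = (-10x^4y, 10x y^4, 0):
    (∇ × F)_x = ∂F_z/∂y - ∂F_y/∂z = 0,
    (∇ × F)_y = ∂F_x/∂z - ∂F_z/∂x = 0,
    (∇ × F)_z = ∂F_y/∂x - ∂F_x/∂y = 10x^4 + 10y^4.

On z = 4, (curl F)_z = 10x^4 + 10y^4.

Convert to polar (x = r cos θ, y = r sin θ, dA = r dr dθ); the integrand becomes 10r^4(sin(θ)^4 + cos(θ)^4), so

    ∬_D (curl F)_z dA = ∫_0^{2π} ∫_0^{6} (10r^4(sin(θ)^4 + cos(θ)^4)) · r dr dθ.

Inner (r from 0 to 6): 77760sin(θ)^4 + 77760cos(θ)^4.
Outer (θ from 0 to 2π): 116640π.

Therefore ∮_C F · dr = 116640π.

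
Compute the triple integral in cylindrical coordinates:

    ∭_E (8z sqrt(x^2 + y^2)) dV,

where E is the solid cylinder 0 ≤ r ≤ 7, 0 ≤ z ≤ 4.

In cylindrical coordinates, x = r cos(θ), y = r sin(θ), z = z, and dV = r dr dθ dz.

The integrand becomes 8r z, so

    ∭_E (8z sqrt(x^2 + y^2)) dV = ∫_{0}^{2π} ∫_{0}^{7} ∫_{0}^{4} (8r z) · r dz dr dθ.

Inner (z): 64r^2.
Middle (r from 0 to 7): 21952/3.
Outer (θ): 43904π/3.

Therefore the triple integral equals 43904π/3.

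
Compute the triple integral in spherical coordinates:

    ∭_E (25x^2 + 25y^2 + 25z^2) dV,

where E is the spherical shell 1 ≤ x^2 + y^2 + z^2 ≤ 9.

In spherical coordinates, x = ρ sin(φ) cos(θ), y = ρ sin(φ) sin(θ), z = ρ cos(φ), and dV = ρ^2 sin(φ) dρ dφ dθ.

The integrand becomes 25ρ^2, so

    ∭_E (25x^2 + 25y^2 + 25z^2) dV = ∫_{0}^{2π} ∫_{0}^{π} ∫_{1}^{3} (25ρ^2) · ρ^2 sin(φ) dρ dφ dθ.

Inner (ρ): 1210sin(φ).
Middle (φ): 2420.
Outer (θ): 4840π.

Therefore the triple integral equals 4840π.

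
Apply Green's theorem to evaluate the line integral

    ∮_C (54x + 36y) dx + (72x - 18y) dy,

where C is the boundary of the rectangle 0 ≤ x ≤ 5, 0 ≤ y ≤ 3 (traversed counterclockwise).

Green's theorem converts the closed line integral into a double integral over the enclosed region D:

    ∮_C P dx + Q dy = ∬_D (∂Q/∂x - ∂P/∂y) dA.

Here P = 54x + 36y, Q = 72x - 18y, so

    ∂Q/∂x = 72,    ∂P/∂y = 36,
    ∂Q/∂x - ∂P/∂y = 36.

D is the region 0 ≤ x ≤ 5, 0 ≤ y ≤ 3. Evaluating the double integral:

    ∬_D (36) dA = ∫_0^{5} ∫_0^{3} (36) dy dx.

Inner (y from 0 to 3): 108.
Outer (x from 0 to 5): 540.

Therefore ∮_C P dx + Q dy = 540.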